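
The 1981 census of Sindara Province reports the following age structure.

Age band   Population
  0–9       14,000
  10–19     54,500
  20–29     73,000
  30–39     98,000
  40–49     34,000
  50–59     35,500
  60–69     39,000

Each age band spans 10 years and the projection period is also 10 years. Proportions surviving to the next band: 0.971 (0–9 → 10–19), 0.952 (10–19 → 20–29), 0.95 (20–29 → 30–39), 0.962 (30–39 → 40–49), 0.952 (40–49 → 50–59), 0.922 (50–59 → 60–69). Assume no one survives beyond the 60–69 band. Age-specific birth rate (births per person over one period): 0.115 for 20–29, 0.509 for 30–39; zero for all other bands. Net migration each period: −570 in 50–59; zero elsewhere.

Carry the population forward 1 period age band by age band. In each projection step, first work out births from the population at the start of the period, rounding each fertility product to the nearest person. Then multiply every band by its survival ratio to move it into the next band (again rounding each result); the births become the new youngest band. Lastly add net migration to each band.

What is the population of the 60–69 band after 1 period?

32731

Let group 1 be 0–9 through group 7 = 60–69.
[period 1]
Births: 73000 * 0.115 = 8395  |  98000 * 0.509 = 49882 → total 58277
Group 2: 14000 * 0.971 = 13594
Group 3: 54500 * 0.952 = 51884
Group 4: 73000 * 0.95 = 69350
Group 5: 98000 * 0.962 = 94276
Group 6: 34000 * 0.952 = 32368
Group 7: 35500 * 0.922 = 32731
Net migration: Group 6 − 570 → 31798
Population now: 0–9=58277, 10–19=13594, 20–29=51884, 30–39=69350, 40–49=94276, 50–59=31798, 60–69=32731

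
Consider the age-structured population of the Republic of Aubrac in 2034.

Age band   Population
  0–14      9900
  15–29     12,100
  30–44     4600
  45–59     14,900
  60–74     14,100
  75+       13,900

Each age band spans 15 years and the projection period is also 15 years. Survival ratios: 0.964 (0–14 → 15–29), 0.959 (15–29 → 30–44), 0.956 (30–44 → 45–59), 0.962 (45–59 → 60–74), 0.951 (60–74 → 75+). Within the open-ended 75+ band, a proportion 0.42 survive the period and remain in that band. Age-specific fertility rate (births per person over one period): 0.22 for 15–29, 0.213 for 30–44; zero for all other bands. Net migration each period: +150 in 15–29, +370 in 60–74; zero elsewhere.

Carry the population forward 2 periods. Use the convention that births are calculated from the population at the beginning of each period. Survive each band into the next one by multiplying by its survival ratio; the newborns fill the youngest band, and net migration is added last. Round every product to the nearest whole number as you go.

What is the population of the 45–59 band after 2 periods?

Let group 1 be 0–14 through group 6 = 75+.
Period 1.
Births: 12100 * 0.22 = 2662  |  4600 * 0.213 = 980 — total 3642
Group 2: 9900 * 0.964 = 9544
Group 3: 12100 * 0.959 = 11604
Group 4: 4600 * 0.956 = 4398
Group 5: 14900 * 0.962 = 14334
Group 6: 14100 * 0.951 + 13900 * 0.42 = 13409 + 5838 = 19247
Net migration: Group 2 + 150 → 9694; Group 5 + 370 → 14704
Giving 3642 / 9694 / 11604 / 4398 / 14704 / 19247.
Period 2.
Births: 9694 * 0.22 = 2133  |  11604 * 0.213 = 2472 — total 4605
Group 2: 3642 * 0.964 = 3511
Group 3: 9694 * 0.959 = 9297
Group 4: 11604 * 0.956 = 11093
Group 5: 4398 * 0.962 = 4231
Group 6: 14704 * 0.951 + 19247 * 0.42 = 13984 + 8084 = 22068
Net migration: Group 2 + 150 → 3661; Group 5 + 370 → 4601
Giving 4605 / 3661 / 9297 / 11093 / 4601 / 22068.

11093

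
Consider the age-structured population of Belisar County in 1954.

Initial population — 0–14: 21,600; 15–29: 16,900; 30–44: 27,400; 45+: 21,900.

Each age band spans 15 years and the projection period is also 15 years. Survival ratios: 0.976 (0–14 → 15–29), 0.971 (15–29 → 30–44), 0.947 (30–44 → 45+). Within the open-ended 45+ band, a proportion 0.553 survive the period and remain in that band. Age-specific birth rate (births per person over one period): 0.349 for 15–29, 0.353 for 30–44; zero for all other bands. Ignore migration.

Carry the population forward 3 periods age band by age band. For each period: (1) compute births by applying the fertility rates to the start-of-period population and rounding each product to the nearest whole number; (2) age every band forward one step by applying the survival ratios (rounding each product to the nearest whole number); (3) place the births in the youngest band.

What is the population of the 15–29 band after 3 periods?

12835

(Bands numbered youngest = 1 to oldest = 4.)
— Period 1 —
Births: 16900 * 0.349 = 5898  |  27400 * 0.353 = 9672 → total 15570
Band 2: 21600 * 0.976 = 21082
Band 3: 16900 * 0.971 = 16410
Band 4: 27400 * 0.947 + 21900 * 0.553 = 25948 + 12111 = 38059
End of period: [15570, 21082, 16410, 38059]
— Period 2 —
Births: 21082 * 0.349 = 7358  |  16410 * 0.353 = 5793 → total 13151
Band 2: 15570 * 0.976 = 15196
Band 3: 21082 * 0.971 = 20471
Band 4: 16410 * 0.947 + 38059 * 0.553 = 15540 + 21047 = 36587
End of period: [13151, 15196, 20471, 36587]
— Period 3 —
Births: 15196 * 0.349 = 5303  |  20471 * 0.353 = 7226 → total 12529
Band 2: 13151 * 0.976 = 12835
Band 3: 15196 * 0.971 = 14755
Band 4: 20471 * 0.947 + 36587 * 0.553 = 19386 + 20233 = 39619
End of period: [12529, 12835, 14755, 39619]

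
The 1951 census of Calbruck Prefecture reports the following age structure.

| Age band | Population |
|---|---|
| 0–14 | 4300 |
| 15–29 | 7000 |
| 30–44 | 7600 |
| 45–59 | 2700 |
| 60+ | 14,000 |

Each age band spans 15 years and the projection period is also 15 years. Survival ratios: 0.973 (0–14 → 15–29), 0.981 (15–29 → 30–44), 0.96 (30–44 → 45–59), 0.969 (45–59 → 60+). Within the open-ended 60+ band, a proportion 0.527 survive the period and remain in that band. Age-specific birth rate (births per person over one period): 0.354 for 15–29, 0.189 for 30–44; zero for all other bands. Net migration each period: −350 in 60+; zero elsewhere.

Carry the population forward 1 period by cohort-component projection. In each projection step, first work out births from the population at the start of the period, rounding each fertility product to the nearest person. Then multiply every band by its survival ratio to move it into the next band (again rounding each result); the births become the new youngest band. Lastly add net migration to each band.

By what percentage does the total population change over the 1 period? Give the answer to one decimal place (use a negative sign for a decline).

-10.4

Call the bands 1 to 5, youngest first.
Period 1.
Births: 7000 × 0.354 = 2478 ; 7600 × 0.189 = 1436 — total 3914
Band 2: 4300 × 0.973 = 4184
Band 3: 7000 × 0.981 = 6867
Band 4: 7600 × 0.96 = 7296
Band 5: 2700 × 0.969 + 14000 × 0.527 = 2616 + 7378 = 9994
Net migration: Band 5 − 350 → 9644
→ [3914, 4184, 6867, 7296, 9644]
Total: 35600 → 31905; change = -3695; percentage change = -10.4%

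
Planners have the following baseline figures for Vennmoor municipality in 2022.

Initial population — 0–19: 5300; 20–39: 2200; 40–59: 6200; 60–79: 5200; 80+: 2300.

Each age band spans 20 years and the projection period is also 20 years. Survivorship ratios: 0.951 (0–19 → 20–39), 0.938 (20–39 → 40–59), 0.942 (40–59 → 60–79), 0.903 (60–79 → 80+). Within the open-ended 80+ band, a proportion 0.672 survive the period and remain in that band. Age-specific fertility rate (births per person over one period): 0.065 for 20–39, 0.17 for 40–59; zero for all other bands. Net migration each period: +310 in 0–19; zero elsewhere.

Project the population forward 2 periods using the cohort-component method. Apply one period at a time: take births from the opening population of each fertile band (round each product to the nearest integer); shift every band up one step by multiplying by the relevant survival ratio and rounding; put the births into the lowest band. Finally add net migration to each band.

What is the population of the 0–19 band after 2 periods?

Let band 1 be 0–19 through band 5 = 80+.
— Period 1 —
Births: 2200 * 0.065 = 143, 6200 * 0.17 = 1054 → total 1197
Band 2: 5300 * 0.951 = 5040
Band 3: 2200 * 0.938 = 2064
Band 4: 6200 * 0.942 = 5840
Band 5: 5200 * 0.903 + 2300 * 0.672 = 4696 + 1546 = 6242
Net migration: Band 1 + 310 → 1507
Giving 1507 / 5040 / 2064 / 5840 / 6242.
— Period 2 —
Births: 5040 * 0.065 = 328, 2064 * 0.17 = 351 → total 679
Band 2: 1507 * 0.951 = 1433
Band 3: 5040 * 0.938 = 4728
Band 4: 2064 * 0.942 = 1944
Band 5: 5840 * 0.903 + 6242 * 0.672 = 5274 + 4195 = 9469
Net migration: Band 1 + 310 → 989
Giving 989 / 1433 / 4728 / 1944 / 9469.

989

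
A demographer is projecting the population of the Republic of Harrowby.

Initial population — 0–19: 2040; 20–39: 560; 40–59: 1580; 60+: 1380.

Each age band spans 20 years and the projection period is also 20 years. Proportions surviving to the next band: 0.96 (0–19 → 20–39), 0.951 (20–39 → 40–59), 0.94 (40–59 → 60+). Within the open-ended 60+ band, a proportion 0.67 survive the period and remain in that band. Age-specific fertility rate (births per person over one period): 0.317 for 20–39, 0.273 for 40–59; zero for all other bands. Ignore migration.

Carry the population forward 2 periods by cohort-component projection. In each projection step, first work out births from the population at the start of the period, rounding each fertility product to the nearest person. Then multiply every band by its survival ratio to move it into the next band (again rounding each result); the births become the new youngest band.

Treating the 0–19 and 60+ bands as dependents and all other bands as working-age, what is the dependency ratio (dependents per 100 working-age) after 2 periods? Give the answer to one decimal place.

117.8

Period 1:
Births: 560 * 0.317 = 178 ; 1580 * 0.273 = 431 — total 609
20–39: 2040 * 0.96 = 1958
40–59: 560 * 0.951 = 533
60+: 1580 * 0.94 + 1380 * 0.67 = 1485 + 925 = 2410
Population now: 0–19=609, 20–39=1958, 40–59=533, 60+=2410
Period 2:
Births: 1958 * 0.317 = 621 ; 533 * 0.273 = 146 — total 767
20–39: 609 * 0.96 = 585
40–59: 1958 * 0.951 = 1862
60+: 533 * 0.94 + 2410 * 0.67 = 501 + 1615 = 2116
Population now: 0–19=767, 20–39=585, 40–59=1862, 60+=2116
Dependents (band 0–19 + band 60+) = 767 + 2116 = 2883; working-age = 2447; ratio = 2883/2447 × 100 = 117.8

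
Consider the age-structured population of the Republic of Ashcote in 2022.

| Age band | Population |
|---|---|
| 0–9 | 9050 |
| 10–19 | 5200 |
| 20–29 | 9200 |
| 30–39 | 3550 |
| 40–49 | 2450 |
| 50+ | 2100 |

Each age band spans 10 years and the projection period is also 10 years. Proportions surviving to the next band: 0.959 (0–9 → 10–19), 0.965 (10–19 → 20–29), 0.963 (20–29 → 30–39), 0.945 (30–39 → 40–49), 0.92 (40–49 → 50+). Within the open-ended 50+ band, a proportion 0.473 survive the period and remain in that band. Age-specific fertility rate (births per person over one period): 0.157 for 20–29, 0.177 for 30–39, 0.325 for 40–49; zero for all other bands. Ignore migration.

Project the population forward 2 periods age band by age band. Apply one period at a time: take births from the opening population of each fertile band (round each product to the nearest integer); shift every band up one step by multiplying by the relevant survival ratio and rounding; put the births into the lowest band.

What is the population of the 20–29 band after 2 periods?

Numbering the groups 1..6 from youngest to oldest:
After projecting period 1:
Births: 9200 × 0.157 = 1444, 3550 × 0.177 = 628, 2450 × 0.325 = 796 ⇒ total 2868
Group 2: 9050 × 0.959 = 8679
Group 3: 5200 × 0.965 = 5018
Group 4: 9200 × 0.963 = 8860
Group 5: 3550 × 0.945 = 3355
Group 6: 2450 × 0.92 + 2100 × 0.473 = 2254 + 993 = 3247
Population now: 0–9=2868, 10–19=8679, 20–29=5018, 30–39=8860, 40–49=3355, 50+=3247
After projecting period 2:
Births: 5018 × 0.157 = 788, 8860 × 0.177 = 1568, 3355 × 0.325 = 1090 ⇒ total 3446
Group 2: 2868 × 0.959 = 2750
Group 3: 8679 × 0.965 = 8375
Group 4: 5018 × 0.963 = 4832
Group 5: 8860 × 0.945 = 8373
Group 6: 3355 × 0.92 + 3247 × 0.473 = 3087 + 1536 = 4623
Population now: 0–9=3446, 10–19=2750, 20–29=8375, 30–39=4832, 40–49=8373, 50+=4623

8375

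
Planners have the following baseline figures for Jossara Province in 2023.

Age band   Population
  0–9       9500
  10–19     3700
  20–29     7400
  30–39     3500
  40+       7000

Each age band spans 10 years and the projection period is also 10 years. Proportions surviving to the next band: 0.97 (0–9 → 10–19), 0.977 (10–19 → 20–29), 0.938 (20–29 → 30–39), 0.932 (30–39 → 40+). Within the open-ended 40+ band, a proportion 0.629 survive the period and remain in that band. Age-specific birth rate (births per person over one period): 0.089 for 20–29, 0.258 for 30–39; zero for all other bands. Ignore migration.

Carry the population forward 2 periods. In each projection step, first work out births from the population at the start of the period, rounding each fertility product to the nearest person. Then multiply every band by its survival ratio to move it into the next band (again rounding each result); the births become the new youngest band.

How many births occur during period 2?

After projecting period 1:
Births: 7400 × 0.089 = 659, 3500 × 0.258 = 903 — total 1562
10–19: 9500 × 0.97 = 9215
20–29: 3700 × 0.977 = 3615
30–39: 7400 × 0.938 = 6941
40+: 3500 × 0.932 + 7000 × 0.629 = 3262 + 4403 = 7665
End of period: [1562, 9215, 3615, 6941, 7665]
After projecting period 2:
Births: 3615 × 0.089 = 322, 6941 × 0.258 = 1791 — total 2113
10–19: 1562 × 0.97 = 1515
20–29: 9215 × 0.977 = 9003
30–39: 3615 × 0.938 = 3391
40+: 6941 × 0.932 + 7665 × 0.629 = 6469 + 4821 = 11290
End of period: [2113, 1515, 9003, 3391, 11290]

2113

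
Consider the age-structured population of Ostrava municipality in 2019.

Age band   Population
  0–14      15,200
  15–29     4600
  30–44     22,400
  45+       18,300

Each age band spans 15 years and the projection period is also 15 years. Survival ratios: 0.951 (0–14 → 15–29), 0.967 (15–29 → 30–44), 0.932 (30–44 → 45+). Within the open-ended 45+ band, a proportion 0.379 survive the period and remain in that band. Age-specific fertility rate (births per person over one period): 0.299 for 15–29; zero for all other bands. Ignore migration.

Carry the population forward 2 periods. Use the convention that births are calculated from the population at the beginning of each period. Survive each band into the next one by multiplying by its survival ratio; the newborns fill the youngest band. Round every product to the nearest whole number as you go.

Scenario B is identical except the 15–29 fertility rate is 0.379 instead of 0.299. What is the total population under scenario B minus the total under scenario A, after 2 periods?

Period 1.
Births: 4600 × 0.299 = 1375
15–29: 15200 × 0.951 = 14455
30–44: 4600 × 0.967 = 4448
45+: 22400 × 0.932 + 18300 × 0.379 = 20877 + 6936 = 27813
End of period: [1375, 14455, 4448, 27813]
Period 2.
Births: 14455 × 0.299 = 4322
15–29: 1375 × 0.951 = 1308
30–44: 14455 × 0.967 = 13978
45+: 4448 × 0.932 + 27813 × 0.379 = 4146 + 10541 = 14687
End of period: [4322, 1308, 13978, 14687]
Scenario A total after 2 periods: 34295
Scenario B projection —
Period 1.
Births: 4600 × 0.379 = 1743
15–29: 15200 × 0.951 = 14455
30–44: 4600 × 0.967 = 4448
45+: 22400 × 0.932 + 18300 × 0.379 = 20877 + 6936 = 27813
End of period: [1743, 14455, 4448, 27813]
Period 2.
Births: 14455 × 0.379 = 5478
15–29: 1743 × 0.951 = 1658
30–44: 14455 × 0.967 = 13978
45+: 4448 × 0.932 + 27813 × 0.379 = 4146 + 10541 = 14687
End of period: [5478, 1658, 13978, 14687]
Scenario B total after 2 periods: 35801
Difference B − A = 35801 − 34295 = 1506

1506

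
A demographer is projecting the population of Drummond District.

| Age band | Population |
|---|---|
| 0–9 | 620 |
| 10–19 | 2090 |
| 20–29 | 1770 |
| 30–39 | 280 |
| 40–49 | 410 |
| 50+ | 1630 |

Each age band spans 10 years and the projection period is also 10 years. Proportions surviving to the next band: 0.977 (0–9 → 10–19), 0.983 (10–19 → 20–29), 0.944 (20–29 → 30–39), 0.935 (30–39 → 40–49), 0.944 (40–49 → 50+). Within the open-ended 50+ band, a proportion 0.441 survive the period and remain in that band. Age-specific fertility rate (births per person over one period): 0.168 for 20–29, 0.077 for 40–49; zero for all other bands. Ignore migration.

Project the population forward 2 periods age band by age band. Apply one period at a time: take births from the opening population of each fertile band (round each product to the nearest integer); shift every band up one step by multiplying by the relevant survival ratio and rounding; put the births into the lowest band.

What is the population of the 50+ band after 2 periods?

735

Let group 1 be 0–9 through group 6 = 50+.
[period 1]
Births: 1770 × 0.168 = 297  |  410 × 0.077 = 32 → total 329
Group 2: 620 × 0.977 = 606
Group 3: 2090 × 0.983 = 2054
Group 4: 1770 × 0.944 = 1671
Group 5: 280 × 0.935 = 262
Group 6: 410 × 0.944 + 1630 × 0.441 = 387 + 719 = 1106
→ [329, 606, 2054, 1671, 262, 1106]
[period 2]
Births: 2054 × 0.168 = 345  |  262 × 0.077 = 20 → total 365
Group 2: 329 × 0.977 = 321
Group 3: 606 × 0.983 = 596
Group 4: 2054 × 0.944 = 1939
Group 5: 1671 × 0.935 = 1562
Group 6: 262 × 0.944 + 1106 × 0.441 = 247 + 488 = 735
→ [365, 321, 596, 1939, 1562, 735]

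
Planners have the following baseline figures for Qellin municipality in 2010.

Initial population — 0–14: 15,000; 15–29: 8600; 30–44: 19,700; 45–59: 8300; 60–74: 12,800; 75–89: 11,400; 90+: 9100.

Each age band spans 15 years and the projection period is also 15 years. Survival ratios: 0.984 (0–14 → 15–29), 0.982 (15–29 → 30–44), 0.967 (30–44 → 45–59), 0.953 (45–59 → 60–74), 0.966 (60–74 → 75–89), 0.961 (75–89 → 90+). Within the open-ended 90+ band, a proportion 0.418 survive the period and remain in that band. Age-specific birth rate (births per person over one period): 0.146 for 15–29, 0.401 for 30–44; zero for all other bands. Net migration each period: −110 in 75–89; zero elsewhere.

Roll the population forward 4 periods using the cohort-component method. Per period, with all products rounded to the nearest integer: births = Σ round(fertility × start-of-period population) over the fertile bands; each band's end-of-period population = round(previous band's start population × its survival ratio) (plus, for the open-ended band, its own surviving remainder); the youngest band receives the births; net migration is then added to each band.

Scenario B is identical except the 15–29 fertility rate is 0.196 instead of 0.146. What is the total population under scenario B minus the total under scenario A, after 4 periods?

2221

Period 1:
Births: 8600 × 0.146 = 1256 ; 19700 × 0.401 = 7900 → 9156
15–29: 15000 × 0.984 = 14760
30–44: 8600 × 0.982 = 8445
45–59: 19700 × 0.967 = 19050
60–74: 8300 × 0.953 = 7910
75–89: 12800 × 0.966 = 12365
90+: 11400 × 0.961 + 9100 × 0.418 = 10955 + 3804 = 14759
Net migration: 75–89 − 110 → 12255
Population now: 0–14=9156, 15–29=14760, 30–44=8445, 45–59=19050, 60–74=7910, 75–89=12255, 90+=14759
Period 2:
Births: 14760 × 0.146 = 2155 ; 8445 × 0.401 = 3386 → 5541
15–29: 9156 × 0.984 = 9010
30–44: 14760 × 0.982 = 14494
45–59: 8445 × 0.967 = 8166
60–74: 19050 × 0.953 = 18155
75–89: 7910 × 0.966 = 7641
90+: 12255 × 0.961 + 14759 × 0.418 = 11777 + 6169 = 17946
Net migration: 75–89 − 110 → 7531
Population now: 0–14=5541, 15–29=9010, 30–44=14494, 45–59=8166, 60–74=18155, 75–89=7531, 90+=17946
Period 3:
Births: 9010 × 0.146 = 1315 ; 14494 × 0.401 = 5812 → 7127
15–29: 5541 × 0.984 = 5452
30–44: 9010 × 0.982 = 8848
45–59: 14494 × 0.967 = 14016
60–74: 8166 × 0.953 = 7782
75–89: 18155 × 0.966 = 17538
90+: 7531 × 0.961 + 17946 × 0.418 = 7237 + 7501 = 14738
Net migration: 75–89 − 110 → 17428
Population now: 0–14=7127, 15–29=5452, 30–44=8848, 45–59=14016, 60–74=7782, 75–89=17428, 90+=14738
Period 4:
Births: 5452 × 0.146 = 796 ; 8848 × 0.401 = 3548 → 4344
15–29: 7127 × 0.984 = 7013
30–44: 5452 × 0.982 = 5354
45–59: 8848 × 0.967 = 8556
60–74: 14016 × 0.953 = 13357
75–89: 7782 × 0.966 = 7517
90+: 17428 × 0.961 + 14738 × 0.418 = 16748 + 6160 = 22908
Net migration: 75–89 − 110 → 7407
Population now: 0–14=4344, 15–29=7013, 30–44=5354, 45–59=8556, 60–74=13357, 75–89=7407, 90+=22908
Scenario A total after 4 periods: 68939
Scenario B projection —
Period 1:
Births: 8600 × 0.196 = 1686 ; 19700 × 0.401 = 7900 → 9586
15–29: 15000 × 0.984 = 14760
30–44: 8600 × 0.982 = 8445
45–59: 19700 × 0.967 = 19050
60–74: 8300 × 0.953 = 7910
75–89: 12800 × 0.966 = 12365
90+: 11400 × 0.961 + 9100 × 0.418 = 10955 + 3804 = 14759
Net migration: 75–89 − 110 → 12255
Population now: 0–14=9586, 15–29=14760, 30–44=8445, 45–59=19050, 60–74=7910, 75–89=12255, 90+=14759
Period 2:
Births: 14760 × 0.196 = 2893 ; 8445 × 0.401 = 3386 → 6279
15–29: 9586 × 0.984 = 9433
30–44: 14760 × 0.982 = 14494
45–59: 8445 × 0.967 = 8166
60–74: 19050 × 0.953 = 18155
75–89: 7910 × 0.966 = 7641
90+: 12255 × 0.961 + 14759 × 0.418 = 11777 + 6169 = 17946
Net migration: 75–89 − 110 → 7531
Population now: 0–14=6279, 15–29=9433, 30–44=14494, 45–59=8166, 60–74=18155, 75–89=7531, 90+=17946
Period 3:
Births: 9433 × 0.196 = 1849 ; 14494 × 0.401 = 5812 → 7661
15–29: 6279 × 0.984 = 6179
30–44: 9433 × 0.982 = 9263
45–59: 14494 × 0.967 = 14016
60–74: 8166 × 0.953 = 7782
75–89: 18155 × 0.966 = 17538
90+: 7531 × 0.961 + 17946 × 0.418 = 7237 + 7501 = 14738
Net migration: 75–89 − 110 → 17428
Population now: 0–14=7661, 15–29=6179, 30–44=9263, 45–59=14016, 60–74=7782, 75–89=17428, 90+=14738
Period 4:
Births: 6179 × 0.196 = 1211 ; 9263 × 0.401 = 3714 → 4925
15–29: 7661 × 0.984 = 7538
30–44: 6179 × 0.982 = 6068
45–59: 9263 × 0.967 = 8957
60–74: 14016 × 0.953 = 13357
75–89: 7782 × 0.966 = 7517
90+: 17428 × 0.961 + 14738 × 0.418 = 16748 + 6160 = 22908
Net migration: 75–89 − 110 → 7407
Population now: 0–14=4925, 15–29=7538, 30–44=6068, 45–59=8957, 60–74=13357, 75–89=7407, 90+=22908
Scenario B total after 4 periods: 71160
Difference B − A = 71160 − 68939 = 2221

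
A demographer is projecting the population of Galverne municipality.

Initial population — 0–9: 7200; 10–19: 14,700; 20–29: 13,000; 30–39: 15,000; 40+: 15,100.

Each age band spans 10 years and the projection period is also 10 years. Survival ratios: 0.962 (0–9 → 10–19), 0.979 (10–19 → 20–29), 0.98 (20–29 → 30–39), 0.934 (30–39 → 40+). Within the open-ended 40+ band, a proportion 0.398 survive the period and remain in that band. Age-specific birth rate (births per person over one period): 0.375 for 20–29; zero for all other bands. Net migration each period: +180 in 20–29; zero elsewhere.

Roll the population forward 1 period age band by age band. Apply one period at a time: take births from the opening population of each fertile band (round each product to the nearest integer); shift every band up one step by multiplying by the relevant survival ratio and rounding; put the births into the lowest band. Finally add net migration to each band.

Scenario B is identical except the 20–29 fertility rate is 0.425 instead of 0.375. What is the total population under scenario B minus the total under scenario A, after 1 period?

650

After projecting period 1:
Births: 13000 × 0.375 = 4875
10–19: 7200 × 0.962 = 6926
20–29: 14700 × 0.979 = 14391
30–39: 13000 × 0.98 = 12740
40+: 15000 × 0.934 + 15100 × 0.398 = 14010 + 6010 = 20020
Net migration: 20–29 + 180 → 14571
Giving 4875 / 6926 / 14571 / 12740 / 20020.
Scenario A total after 1 period: 59132
Scenario B projection —
After projecting period 1:
Births: 13000 × 0.425 = 5525
10–19: 7200 × 0.962 = 6926
20–29: 14700 × 0.979 = 14391
30–39: 13000 × 0.98 = 12740
40+: 15000 × 0.934 + 15100 × 0.398 = 14010 + 6010 = 20020
Net migration: 20–29 + 180 → 14571
Giving 5525 / 6926 / 14571 / 12740 / 20020.
Scenario B total after 1 period: 59782
Difference B − A = 59782 − 59132 = 650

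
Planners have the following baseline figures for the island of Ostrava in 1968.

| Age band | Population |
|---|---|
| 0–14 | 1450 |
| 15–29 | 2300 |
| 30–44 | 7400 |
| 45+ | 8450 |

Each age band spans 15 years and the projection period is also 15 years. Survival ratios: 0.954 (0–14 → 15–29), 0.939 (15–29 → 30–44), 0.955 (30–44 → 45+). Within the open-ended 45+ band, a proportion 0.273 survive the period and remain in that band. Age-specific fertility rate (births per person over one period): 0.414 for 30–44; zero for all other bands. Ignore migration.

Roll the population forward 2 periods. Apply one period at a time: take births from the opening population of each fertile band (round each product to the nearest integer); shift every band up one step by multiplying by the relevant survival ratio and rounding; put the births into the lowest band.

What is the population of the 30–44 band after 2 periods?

Period 1:
Births: 7400 × 0.414 = 3064
15–29: 1450 × 0.954 = 1383
30–44: 2300 × 0.939 = 2160
45+: 7400 × 0.955 + 8450 × 0.273 = 7067 + 2307 = 9374
Giving 3064 / 1383 / 2160 / 9374.
Period 2:
Births: 2160 × 0.414 = 894
15–29: 3064 × 0.954 = 2923
30–44: 1383 × 0.939 = 1299
45+: 2160 × 0.955 + 9374 × 0.273 = 2063 + 2559 = 4622
Giving 894 / 2923 / 1299 / 4622.

1299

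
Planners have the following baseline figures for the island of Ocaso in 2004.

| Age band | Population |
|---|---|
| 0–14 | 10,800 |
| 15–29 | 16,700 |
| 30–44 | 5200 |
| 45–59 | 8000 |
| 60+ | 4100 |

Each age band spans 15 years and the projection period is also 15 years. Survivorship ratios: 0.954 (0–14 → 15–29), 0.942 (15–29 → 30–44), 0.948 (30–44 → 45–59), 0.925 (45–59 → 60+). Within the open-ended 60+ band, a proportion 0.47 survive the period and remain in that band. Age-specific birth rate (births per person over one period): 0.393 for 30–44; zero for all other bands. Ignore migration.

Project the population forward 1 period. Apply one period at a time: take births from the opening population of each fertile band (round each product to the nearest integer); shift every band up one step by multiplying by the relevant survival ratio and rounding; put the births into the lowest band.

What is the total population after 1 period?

— Period 1 —
Births: 5200 * 0.393 = 2044
15–29: 10800 * 0.954 = 10303
30–44: 16700 * 0.942 = 15731
45–59: 5200 * 0.948 = 4930
60+: 8000 * 0.925 + 4100 * 0.47 = 7400 + 1927 = 9327
→ [2044, 10303, 15731, 4930, 9327]
Total after period 1: 2044 + 10303 + 15731 + 4930 + 9327 = 42335

42335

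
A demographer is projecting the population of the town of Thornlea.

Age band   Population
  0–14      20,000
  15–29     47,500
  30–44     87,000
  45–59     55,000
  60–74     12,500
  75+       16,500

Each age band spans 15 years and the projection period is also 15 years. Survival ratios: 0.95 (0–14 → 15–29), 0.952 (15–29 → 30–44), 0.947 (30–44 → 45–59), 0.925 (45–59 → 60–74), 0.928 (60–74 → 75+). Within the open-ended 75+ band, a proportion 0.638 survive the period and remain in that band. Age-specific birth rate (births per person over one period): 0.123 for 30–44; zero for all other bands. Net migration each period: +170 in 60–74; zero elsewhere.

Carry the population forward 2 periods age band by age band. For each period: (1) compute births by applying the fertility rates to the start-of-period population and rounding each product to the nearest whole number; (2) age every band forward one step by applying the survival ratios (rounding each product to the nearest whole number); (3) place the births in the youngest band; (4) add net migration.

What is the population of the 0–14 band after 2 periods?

5562

Numbering the groups 1..6 from youngest to oldest:
[period 1]
Births: 87000 * 0.123 = 10701
Group 2: 20000 * 0.95 = 19000
Group 3: 47500 * 0.952 = 45220
Group 4: 87000 * 0.947 = 82389
Group 5: 55000 * 0.925 = 50875
Group 6: 12500 * 0.928 + 16500 * 0.638 = 11600 + 10527 = 22127
Net migration: Group 5 + 170 → 51045
End of period: [10701, 19000, 45220, 82389, 51045, 22127]
[period 2]
Births: 45220 * 0.123 = 5562
Group 2: 10701 * 0.95 = 10166
Group 3: 19000 * 0.952 = 18088
Group 4: 45220 * 0.947 = 42823
Group 5: 82389 * 0.925 = 76210
Group 6: 51045 * 0.928 + 22127 * 0.638 = 47370 + 14117 = 61487
Net migration: Group 5 + 170 → 76380
End of period: [5562, 10166, 18088, 42823, 76380, 61487]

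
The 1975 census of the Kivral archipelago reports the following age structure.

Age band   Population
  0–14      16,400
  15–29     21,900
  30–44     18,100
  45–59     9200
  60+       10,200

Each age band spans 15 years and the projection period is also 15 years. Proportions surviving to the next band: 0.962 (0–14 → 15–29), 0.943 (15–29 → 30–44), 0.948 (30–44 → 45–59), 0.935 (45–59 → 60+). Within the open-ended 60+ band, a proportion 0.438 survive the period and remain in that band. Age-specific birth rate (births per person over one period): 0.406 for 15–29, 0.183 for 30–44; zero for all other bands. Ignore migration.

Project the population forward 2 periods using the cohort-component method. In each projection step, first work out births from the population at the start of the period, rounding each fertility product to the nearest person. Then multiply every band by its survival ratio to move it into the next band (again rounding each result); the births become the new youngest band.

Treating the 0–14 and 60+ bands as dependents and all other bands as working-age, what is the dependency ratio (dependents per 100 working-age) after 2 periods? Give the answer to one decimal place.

69.2

Let group 1 be 0–14 through group 5 = 60+.
After projecting period 1:
Births: 21900 × 0.406 = 8891 ; 18100 × 0.183 = 3312 — total 12203
Group 2: 16400 × 0.962 = 15777
Group 3: 21900 × 0.943 = 20652
Group 4: 18100 × 0.948 = 17159
Group 5: 9200 × 0.935 + 10200 × 0.438 = 8602 + 4468 = 13070
Population now: 0–14=12203, 15–29=15777, 30–44=20652, 45–59=17159, 60+=13070
After projecting period 2:
Births: 15777 × 0.406 = 6405 ; 20652 × 0.183 = 3779 — total 10184
Group 2: 12203 × 0.962 = 11739
Group 3: 15777 × 0.943 = 14878
Group 4: 20652 × 0.948 = 19578
Group 5: 17159 × 0.935 + 13070 × 0.438 = 16044 + 5725 = 21769
Population now: 0–14=10184, 15–29=11739, 30–44=14878, 45–59=19578, 60+=21769
Dependents (band 0–14 + band 60+) = 10184 + 21769 = 31953; working-age = 46195; ratio = 31953/46195 × 100 = 69.2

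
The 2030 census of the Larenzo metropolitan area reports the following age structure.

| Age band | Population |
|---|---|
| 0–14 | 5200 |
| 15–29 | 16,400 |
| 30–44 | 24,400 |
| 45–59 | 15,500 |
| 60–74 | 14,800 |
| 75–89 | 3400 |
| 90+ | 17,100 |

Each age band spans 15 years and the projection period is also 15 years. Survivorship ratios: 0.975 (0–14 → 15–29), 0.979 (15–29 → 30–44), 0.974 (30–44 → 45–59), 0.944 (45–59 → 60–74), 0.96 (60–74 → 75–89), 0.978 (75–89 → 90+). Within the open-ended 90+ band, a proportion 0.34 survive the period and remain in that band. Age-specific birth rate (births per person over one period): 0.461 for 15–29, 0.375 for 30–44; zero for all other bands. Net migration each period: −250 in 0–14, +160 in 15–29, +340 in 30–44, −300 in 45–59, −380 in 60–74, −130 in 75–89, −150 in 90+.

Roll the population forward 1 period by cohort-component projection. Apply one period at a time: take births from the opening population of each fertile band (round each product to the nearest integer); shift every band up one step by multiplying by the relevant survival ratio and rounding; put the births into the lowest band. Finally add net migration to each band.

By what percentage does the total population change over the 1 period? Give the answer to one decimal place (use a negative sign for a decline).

2.1

[period 1]
Births: 16400 × 0.461 = 7560 ; 24400 × 0.375 = 9150 — total 16710
15–29: 5200 × 0.975 = 5070
30–44: 16400 × 0.979 = 16056
45–59: 24400 × 0.974 = 23766
60–74: 15500 × 0.944 = 14632
75–89: 14800 × 0.96 = 14208
90+: 3400 × 0.978 + 17100 × 0.34 = 3325 + 5814 = 9139
Net migration: 0–14 − 250 → 16460; 15–29 + 160 → 5230; 30–44 + 340 → 16396; 45–59 − 300 → 23466; 60–74 − 380 → 14252; 75–89 − 130 → 14078; 90+ − 150 → 8989
Population now: 0–14=16460, 15–29=5230, 30–44=16396, 45–59=23466, 60–74=14252, 75–89=14078, 90+=8989
Total: 96800 → 98871; change = 2071; percentage change = 2.1%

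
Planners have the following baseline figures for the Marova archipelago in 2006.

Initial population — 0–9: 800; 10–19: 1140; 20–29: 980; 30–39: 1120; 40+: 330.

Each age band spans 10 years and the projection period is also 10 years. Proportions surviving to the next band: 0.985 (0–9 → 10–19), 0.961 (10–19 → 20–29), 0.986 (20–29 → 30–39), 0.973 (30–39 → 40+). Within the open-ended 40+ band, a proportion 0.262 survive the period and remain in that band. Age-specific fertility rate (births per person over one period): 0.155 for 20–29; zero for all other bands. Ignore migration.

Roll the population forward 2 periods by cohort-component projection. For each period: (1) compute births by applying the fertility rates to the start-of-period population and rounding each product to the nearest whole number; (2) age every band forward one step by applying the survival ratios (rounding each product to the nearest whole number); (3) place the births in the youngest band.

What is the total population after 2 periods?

Call the bands 1 to 5, youngest first.
After projecting period 1:
Births: 980 × 0.155 = 152
Band 2: 800 × 0.985 = 788
Band 3: 1140 × 0.961 = 1096
Band 4: 980 × 0.986 = 966
Band 5: 1120 × 0.973 + 330 × 0.262 = 1090 + 86 = 1176
→ [152, 788, 1096, 966, 1176]
After projecting period 2:
Births: 1096 × 0.155 = 170
Band 2: 152 × 0.985 = 150
Band 3: 788 × 0.961 = 757
Band 4: 1096 × 0.986 = 1081
Band 5: 966 × 0.973 + 1176 × 0.262 = 940 + 308 = 1248
→ [170, 150, 757, 1081, 1248]
Total after period 2: 170 + 150 + 757 + 1081 + 1248 = 3406

3406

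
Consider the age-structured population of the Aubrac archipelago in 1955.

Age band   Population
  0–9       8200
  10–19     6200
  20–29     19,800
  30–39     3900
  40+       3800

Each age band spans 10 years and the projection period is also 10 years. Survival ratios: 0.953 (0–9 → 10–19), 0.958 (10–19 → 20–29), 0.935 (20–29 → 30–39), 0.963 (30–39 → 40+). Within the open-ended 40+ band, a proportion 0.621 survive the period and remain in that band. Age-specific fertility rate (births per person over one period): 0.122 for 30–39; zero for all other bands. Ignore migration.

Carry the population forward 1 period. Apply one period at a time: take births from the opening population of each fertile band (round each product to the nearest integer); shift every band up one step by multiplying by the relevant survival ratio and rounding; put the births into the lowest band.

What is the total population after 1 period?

38860

Call the bands 1 to 5, youngest first.
After projecting period 1:
Births: 3900 × 0.122 = 476
Band 2: 8200 × 0.953 = 7815
Band 3: 6200 × 0.958 = 5940
Band 4: 19800 × 0.935 = 18513
Band 5: 3900 × 0.963 + 3800 × 0.621 = 3756 + 2360 = 6116
→ [476, 7815, 5940, 18513, 6116]
Total after period 1: 476 + 7815 + 5940 + 18513 + 6116 = 38860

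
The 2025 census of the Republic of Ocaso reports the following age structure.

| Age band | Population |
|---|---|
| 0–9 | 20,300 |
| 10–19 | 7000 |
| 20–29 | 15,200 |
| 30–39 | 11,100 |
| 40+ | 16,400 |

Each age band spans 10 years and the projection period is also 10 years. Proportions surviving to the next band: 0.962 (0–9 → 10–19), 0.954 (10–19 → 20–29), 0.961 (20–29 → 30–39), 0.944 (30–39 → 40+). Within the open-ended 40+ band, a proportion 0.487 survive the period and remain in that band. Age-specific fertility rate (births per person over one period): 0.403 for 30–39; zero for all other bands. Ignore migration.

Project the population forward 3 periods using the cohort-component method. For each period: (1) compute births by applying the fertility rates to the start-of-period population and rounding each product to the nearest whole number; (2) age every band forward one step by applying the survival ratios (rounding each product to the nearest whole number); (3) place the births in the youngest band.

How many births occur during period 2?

5887

[period 1]
Births: 11100 × 0.403 = 4473
10–19: 20300 × 0.962 = 19529
20–29: 7000 × 0.954 = 6678
30–39: 15200 × 0.961 = 14607
40+: 11100 × 0.944 + 16400 × 0.487 = 10478 + 7987 = 18465
Population now: 0–9=4473, 10–19=19529, 20–29=6678, 30–39=14607, 40+=18465
[period 2]
Births: 14607 × 0.403 = 5887
10–19: 4473 × 0.962 = 4303
20–29: 19529 × 0.954 = 18631
30–39: 6678 × 0.961 = 6418
40+: 14607 × 0.944 + 18465 × 0.487 = 13789 + 8992 = 22781
Population now: 0–9=5887, 10–19=4303, 20–29=18631, 30–39=6418, 40+=22781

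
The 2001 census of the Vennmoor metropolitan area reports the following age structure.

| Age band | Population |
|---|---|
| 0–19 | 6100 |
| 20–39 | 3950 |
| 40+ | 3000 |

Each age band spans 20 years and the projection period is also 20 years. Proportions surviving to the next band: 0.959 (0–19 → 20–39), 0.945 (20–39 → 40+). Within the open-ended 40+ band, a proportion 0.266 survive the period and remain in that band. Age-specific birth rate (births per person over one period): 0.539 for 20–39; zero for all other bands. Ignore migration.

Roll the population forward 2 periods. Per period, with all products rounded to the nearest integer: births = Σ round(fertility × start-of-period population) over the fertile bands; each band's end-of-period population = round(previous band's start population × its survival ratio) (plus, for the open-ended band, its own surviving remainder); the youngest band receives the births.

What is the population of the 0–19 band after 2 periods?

3153

Numbering the bands 1..3 from youngest to oldest:
Period 1:
Births: 3950 × 0.539 = 2129
Band 2: 6100 × 0.959 = 5850
Band 3: 3950 × 0.945 + 3000 × 0.266 = 3733 + 798 = 4531
Giving 2129 / 5850 / 4531.
Period 2:
Births: 5850 × 0.539 = 3153
Band 2: 2129 × 0.959 = 2042
Band 3: 5850 × 0.945 + 4531 × 0.266 = 5528 + 1205 = 6733
Giving 3153 / 2042 / 6733.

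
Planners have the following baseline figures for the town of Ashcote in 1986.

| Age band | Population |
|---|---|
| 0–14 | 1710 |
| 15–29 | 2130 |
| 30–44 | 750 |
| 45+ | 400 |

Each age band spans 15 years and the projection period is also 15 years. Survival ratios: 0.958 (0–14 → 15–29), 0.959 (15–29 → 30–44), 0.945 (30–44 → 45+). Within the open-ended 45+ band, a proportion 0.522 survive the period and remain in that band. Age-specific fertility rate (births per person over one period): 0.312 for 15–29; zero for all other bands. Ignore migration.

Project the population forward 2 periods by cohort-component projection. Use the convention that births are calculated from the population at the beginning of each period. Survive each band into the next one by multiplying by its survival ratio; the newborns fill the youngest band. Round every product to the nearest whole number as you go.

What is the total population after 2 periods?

5129

Let group 1 be 0–14 through group 4 = 45+.
Period 1.
Births: 2130 × 0.312 = 665
Group 2: 1710 × 0.958 = 1638
Group 3: 2130 × 0.959 = 2043
Group 4: 750 × 0.945 + 400 × 0.522 = 709 + 209 = 918
→ [665, 1638, 2043, 918]
Period 2.
Births: 1638 × 0.312 = 511
Group 2: 665 × 0.958 = 637
Group 3: 1638 × 0.959 = 1571
Group 4: 2043 × 0.945 + 918 × 0.522 = 1931 + 479 = 2410
→ [511, 637, 1571, 2410]
Total after period 2: 511 + 637 + 1571 + 2410 = 5129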